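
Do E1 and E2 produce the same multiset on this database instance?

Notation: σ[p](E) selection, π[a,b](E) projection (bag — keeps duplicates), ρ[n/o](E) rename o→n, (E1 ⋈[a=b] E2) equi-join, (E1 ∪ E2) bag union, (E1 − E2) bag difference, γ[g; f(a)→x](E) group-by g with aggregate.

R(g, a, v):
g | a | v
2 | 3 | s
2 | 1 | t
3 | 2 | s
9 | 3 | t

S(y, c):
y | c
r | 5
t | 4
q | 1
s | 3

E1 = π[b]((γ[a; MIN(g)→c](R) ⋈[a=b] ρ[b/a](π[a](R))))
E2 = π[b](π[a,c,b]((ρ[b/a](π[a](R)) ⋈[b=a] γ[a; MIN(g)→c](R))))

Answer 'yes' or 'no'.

E1 row counts bottom-up:
  R → 4
  γ[a; MIN(g)→c](R) → 3
  R → 4
  π[a](R) → 4
  ρ[b/a](π[a](R)) → 4
  (γ[a; MIN(g)→c](R) ⋈[a=b] ρ[b/a](π[a](R))) → 4
  π[b]((γ[a; MIN(g)→c](R) ⋈[a=b] ρ[b/a](π[a](R)))) → 4
E2 row counts bottom-up:
  R → 4
  π[a](R) → 4
  ρ[b/a](π[a](R)) → 4
  R → 4
  γ[a; MIN(g)→c](R) → 3
  (ρ[b/a](π[a](R)) ⋈[b=a] γ[a; MIN(g)→c](R)) → 4
  π[a,c,b]((ρ[b/a](π[a](R)) ⋈[b=a] γ[a; MIN(g)→c](R))) → 4
  π[b](π[a,c,b]((ρ[b/a](π[a](R)) ⋈[b=a] γ[a; MIN(g)→c](R)))) → 4

E1 and E2 produce the same multiset:
b
1
2
3
3

yes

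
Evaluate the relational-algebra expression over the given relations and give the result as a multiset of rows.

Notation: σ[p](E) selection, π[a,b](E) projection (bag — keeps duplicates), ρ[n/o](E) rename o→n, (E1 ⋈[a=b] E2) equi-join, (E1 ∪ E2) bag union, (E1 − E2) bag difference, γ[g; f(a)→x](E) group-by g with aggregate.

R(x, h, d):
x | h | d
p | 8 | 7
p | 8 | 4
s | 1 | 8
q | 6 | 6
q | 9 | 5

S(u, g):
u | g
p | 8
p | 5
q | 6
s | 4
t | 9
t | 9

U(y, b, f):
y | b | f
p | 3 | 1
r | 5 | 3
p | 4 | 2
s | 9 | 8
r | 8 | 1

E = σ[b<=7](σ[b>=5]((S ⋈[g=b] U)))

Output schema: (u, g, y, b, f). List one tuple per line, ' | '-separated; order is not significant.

Per-node cardinality:
  S → 6
  U → 5
  (S ⋈[g=b] U) → 5
  σ[b>=5]((S ⋈[g=b] U)) → 4
  σ[b<=7](σ[b>=5]((S ⋈[g=b] U))) → 1

== RESULT ==
u | g | y | b | f
p | 5 | r | 5 | 3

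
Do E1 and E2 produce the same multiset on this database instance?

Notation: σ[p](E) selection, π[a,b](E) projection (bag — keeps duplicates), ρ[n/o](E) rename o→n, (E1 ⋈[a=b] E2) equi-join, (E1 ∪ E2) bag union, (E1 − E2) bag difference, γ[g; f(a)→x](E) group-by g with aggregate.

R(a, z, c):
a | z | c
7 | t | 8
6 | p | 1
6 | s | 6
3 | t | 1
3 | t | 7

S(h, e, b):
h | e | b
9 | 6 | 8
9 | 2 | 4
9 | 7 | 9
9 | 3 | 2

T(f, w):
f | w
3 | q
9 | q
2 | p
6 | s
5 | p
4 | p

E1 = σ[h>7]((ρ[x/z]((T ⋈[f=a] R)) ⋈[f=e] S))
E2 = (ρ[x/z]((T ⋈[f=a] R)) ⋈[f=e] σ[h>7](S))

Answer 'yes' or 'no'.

E1 row counts bottom-up:
  T → 6
  R → 5
  (T ⋈[f=a] R) → 4
  ρ[x/z]((T ⋈[f=a] R)) → 4
  S → 4
  (ρ[x/z]((T ⋈[f=a] R)) ⋈[f=e] S) → 4
  σ[h>7]((ρ[x/z]((T ⋈[f=a] R)) ⋈[f=e] S)) → 4
E2 row counts bottom-up:
  T → 6
  R → 5
  (T ⋈[f=a] R) → 4
  ρ[x/z]((T ⋈[f=a] R)) → 4
  S → 4
  σ[h>7](S) → 4
  (ρ[x/z]((T ⋈[f=a] R)) ⋈[f=e] σ[h>7](S)) → 4

E1 and E2 produce the same multiset:
f | w | a | x | c | h | e | b
3 | q | 3 | t | 1 | 9 | 3 | 2
3 | q | 3 | t | 7 | 9 | 3 | 2
6 | s | 6 | p | 1 | 9 | 6 | 8
6 | s | 6 | s | 6 | 9 | 6 | 8

yes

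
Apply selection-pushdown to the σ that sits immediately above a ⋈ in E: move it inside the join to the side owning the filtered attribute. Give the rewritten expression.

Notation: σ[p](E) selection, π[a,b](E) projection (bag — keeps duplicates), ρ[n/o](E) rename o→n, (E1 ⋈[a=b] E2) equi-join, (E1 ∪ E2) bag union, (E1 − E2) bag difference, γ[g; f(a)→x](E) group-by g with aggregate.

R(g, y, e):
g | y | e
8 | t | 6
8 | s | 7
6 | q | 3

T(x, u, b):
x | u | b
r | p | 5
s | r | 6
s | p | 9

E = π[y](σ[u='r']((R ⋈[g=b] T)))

σ filters on u, owned by the right side.
E' = π[y]((R ⋈[g=b] σ[u='r'](T)))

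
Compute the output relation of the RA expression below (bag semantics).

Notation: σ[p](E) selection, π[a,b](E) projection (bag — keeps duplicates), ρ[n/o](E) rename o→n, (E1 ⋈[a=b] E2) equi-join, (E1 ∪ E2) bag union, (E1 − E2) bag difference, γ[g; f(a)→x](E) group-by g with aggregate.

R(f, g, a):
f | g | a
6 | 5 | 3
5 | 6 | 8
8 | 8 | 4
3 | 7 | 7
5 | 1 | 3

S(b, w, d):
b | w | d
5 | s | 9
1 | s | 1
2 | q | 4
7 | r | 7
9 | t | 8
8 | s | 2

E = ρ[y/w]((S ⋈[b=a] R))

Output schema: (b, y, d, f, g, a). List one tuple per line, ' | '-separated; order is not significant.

Stepwise |·|:
  S → 6
  R → 5
  (S ⋈[b=a] R) → 2
  ρ[y/w]((S ⋈[b=a] R)) → 2

== RESULT ==
b | y | d | f | g | a
7 | r | 7 | 3 | 7 | 7
8 | s | 2 | 5 | 6 | 8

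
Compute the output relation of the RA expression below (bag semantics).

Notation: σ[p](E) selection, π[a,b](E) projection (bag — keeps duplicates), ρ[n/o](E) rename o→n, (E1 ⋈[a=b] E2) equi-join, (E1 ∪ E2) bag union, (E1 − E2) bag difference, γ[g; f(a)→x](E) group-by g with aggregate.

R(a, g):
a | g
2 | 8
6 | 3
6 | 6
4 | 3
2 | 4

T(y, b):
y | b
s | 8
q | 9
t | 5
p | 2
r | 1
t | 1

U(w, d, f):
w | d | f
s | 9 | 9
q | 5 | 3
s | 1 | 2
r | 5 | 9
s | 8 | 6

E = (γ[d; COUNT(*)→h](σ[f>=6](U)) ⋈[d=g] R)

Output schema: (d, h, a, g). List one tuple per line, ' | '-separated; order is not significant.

Per-node cardinality:
  U → 5
  σ[f>=6](U) → 3
  γ[d; COUNT(*)→h](σ[f>=6](U)) → 3
  R → 5
  (γ[d; COUNT(*)→h](σ[f>=6](U)) ⋈[d=g] R) → 1

== RESULT ==
d | h | a | g
8 | 1 | 2 | 8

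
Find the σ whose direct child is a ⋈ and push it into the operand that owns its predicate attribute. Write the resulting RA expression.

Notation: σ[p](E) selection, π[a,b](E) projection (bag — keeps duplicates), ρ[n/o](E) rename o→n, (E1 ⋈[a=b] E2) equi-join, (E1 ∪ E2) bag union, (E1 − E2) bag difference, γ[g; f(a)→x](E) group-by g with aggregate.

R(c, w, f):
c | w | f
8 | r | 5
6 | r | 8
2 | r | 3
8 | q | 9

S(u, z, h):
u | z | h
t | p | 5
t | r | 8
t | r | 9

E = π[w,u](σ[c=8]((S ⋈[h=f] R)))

σ filters on c, owned by the right side.
E' = π[w,u]((S ⋈[h=f] σ[c=8](R)))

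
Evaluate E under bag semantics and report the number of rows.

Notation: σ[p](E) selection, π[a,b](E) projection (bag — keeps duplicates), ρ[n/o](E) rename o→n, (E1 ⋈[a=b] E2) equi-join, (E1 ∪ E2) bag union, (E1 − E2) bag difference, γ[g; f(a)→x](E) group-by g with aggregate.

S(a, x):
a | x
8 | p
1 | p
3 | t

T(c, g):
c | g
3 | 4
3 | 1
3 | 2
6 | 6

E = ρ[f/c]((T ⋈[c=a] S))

Stepwise |·|:
  T → 4
  S → 3
  (T ⋈[c=a] S) → 3
  ρ[f/c]((T ⋈[c=a] S)) → 3

|E| = 3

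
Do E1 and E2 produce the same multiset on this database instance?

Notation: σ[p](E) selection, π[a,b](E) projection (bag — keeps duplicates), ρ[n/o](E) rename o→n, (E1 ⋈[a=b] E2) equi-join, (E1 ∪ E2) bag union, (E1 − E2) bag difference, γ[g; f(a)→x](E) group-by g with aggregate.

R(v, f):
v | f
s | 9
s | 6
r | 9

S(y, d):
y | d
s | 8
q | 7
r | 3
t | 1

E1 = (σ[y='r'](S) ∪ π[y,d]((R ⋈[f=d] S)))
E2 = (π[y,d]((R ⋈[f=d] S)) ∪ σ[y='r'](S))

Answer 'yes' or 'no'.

E1 row counts bottom-up:
  S → 4
  σ[y='r'](S) → 1
  R → 3
  S → 4
  (R ⋈[f=d] S) → 0
  π[y,d]((R ⋈[f=d] S)) → 0
  (σ[y='r'](S) ∪ π[y,d]((R ⋈[f=d] S))) → 1
E2 row counts bottom-up:
  R → 3
  S → 4
  (R ⋈[f=d] S) → 0
  π[y,d]((R ⋈[f=d] S)) → 0
  S → 4
  σ[y='r'](S) → 1
  (π[y,d]((R ⋈[f=d] S)) ∪ σ[y='r'](S)) → 1

E1 and E2 produce the same multiset:
y | d
r | 3

yes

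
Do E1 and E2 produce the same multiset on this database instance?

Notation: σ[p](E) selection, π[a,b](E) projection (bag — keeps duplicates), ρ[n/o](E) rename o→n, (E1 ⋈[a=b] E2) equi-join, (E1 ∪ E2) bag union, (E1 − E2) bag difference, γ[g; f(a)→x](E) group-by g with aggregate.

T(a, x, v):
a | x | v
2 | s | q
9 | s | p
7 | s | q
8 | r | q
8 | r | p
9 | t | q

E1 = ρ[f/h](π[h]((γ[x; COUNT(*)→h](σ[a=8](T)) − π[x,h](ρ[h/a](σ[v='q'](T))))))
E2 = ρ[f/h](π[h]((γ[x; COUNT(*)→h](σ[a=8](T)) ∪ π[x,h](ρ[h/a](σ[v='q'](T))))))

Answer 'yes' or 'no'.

E1 subexpression sizes:
  T → 6
  σ[a=8](T) → 2
  γ[x; COUNT(*)→h](σ[a=8](T)) → 1
  T → 6
  σ[v='q'](T) → 4
  ρ[h/a](σ[v='q'](T)) → 4
  π[x,h](ρ[h/a](σ[v='q'](T))) → 4
  (γ[x; COUNT(*)→h](σ[a=8](T)) − π[x,h](ρ[h/a](σ[v='q'](T)))) → 1
  π[h]((γ[x; COUNT(*)→h](σ[a=8](T)) − π[x,h](ρ[h/a](σ[v='q'](T))))) → 1
  ρ[f/h](π[h]((γ[x; COUNT(*)→h](σ[a=8](T)) − π[x,h](ρ[h/a](σ[v='q'](T)))))) → 1
E2 subexpression sizes:
  T → 6
  σ[a=8](T) → 2
  γ[x; COUNT(*)→h](σ[a=8](T)) → 1
  T → 6
  σ[v='q'](T) → 4
  ρ[h/a](σ[v='q'](T)) → 4
  π[x,h](ρ[h/a](σ[v='q'](T))) → 4
  (γ[x; COUNT(*)→h](σ[a=8](T)) ∪ π[x,h](ρ[h/a](σ[v='q'](T)))) → 5
  π[h]((γ[x; COUNT(*)→h](σ[a=8](T)) ∪ π[x,h](ρ[h/a](σ[v='q'](T))))) → 5
  ρ[f/h](π[h]((γ[x; COUNT(*)→h](σ[a=8](T)) ∪ π[x,h](ρ[h/a](σ[v='q'](T)))))) → 5

E1 result:
f
2
E2 result:
f
2
2
7
8
9
Witness: (7,) appears 0× in E1 but 1× in E2.

no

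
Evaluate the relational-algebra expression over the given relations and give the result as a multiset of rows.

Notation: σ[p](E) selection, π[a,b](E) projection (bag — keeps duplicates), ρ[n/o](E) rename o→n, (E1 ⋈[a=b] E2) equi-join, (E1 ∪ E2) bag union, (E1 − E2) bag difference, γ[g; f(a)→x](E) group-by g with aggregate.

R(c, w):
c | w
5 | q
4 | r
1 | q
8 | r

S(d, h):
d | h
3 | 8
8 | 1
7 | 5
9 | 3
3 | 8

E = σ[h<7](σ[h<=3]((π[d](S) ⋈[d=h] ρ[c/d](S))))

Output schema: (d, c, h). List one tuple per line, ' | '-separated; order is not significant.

Stepwise |·|:
  S → 5
  π[d](S) → 5
  S → 5
  ρ[c/d](S) → 5
  (π[d](S) ⋈[d=h] ρ[c/d](S)) → 4
  σ[h<=3]((π[d](S) ⋈[d=h] ρ[c/d](S))) → 2
  σ[h<7](σ[h<=3]((π[d](S) ⋈[d=h] ρ[c/d](S)))) → 2

== RESULT ==
d | c | h
3 | 9 | 3
3 | 9 | 3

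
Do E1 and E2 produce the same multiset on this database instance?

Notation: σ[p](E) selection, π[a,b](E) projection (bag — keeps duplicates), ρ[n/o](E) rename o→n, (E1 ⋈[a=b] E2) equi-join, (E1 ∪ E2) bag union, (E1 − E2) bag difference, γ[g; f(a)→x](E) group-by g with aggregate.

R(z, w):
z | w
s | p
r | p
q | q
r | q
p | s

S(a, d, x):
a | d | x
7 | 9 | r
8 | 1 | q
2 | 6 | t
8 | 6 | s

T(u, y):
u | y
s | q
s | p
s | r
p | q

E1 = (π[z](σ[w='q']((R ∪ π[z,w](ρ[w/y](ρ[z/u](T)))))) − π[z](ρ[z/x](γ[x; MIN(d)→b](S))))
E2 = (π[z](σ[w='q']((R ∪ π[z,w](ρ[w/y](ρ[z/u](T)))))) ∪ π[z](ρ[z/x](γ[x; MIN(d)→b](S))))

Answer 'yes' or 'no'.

E1 per-node cardinality:
  R → 5
  T → 4
  ρ[z/u](T) → 4
  ρ[w/y](ρ[z/u](T)) → 4
  π[z,w](ρ[w/y](ρ[z/u](T))) → 4
  (R ∪ π[z,w](ρ[w/y](ρ[z/u](T)))) → 9
  σ[w='q']((R ∪ π[z,w](ρ[w/y](ρ[z/u](T))))) → 4
  π[z](σ[w='q']((R ∪ π[z,w](ρ[w/y](ρ[z/u](T)))))) → 4
  S → 4
  γ[x; MIN(d)→b](S) → 4
  ρ[z/x](γ[x; MIN(d)→b](S)) → 4
  π[z](ρ[z/x](γ[x; MIN(d)→b](S))) → 4
  (π[z](σ[w='q']((R ∪ π[z,w](ρ[w/y](ρ[z/u](T)))))) − π[z](ρ[z/x](γ[x; MIN(d)→b](S)))) → 1
E2 per-node cardinality:
  R → 5
  T → 4
  ρ[z/u](T) → 4
  ρ[w/y](ρ[z/u](T)) → 4
  π[z,w](ρ[w/y](ρ[z/u](T))) → 4
  (R ∪ π[z,w](ρ[w/y](ρ[z/u](T)))) → 9
  σ[w='q']((R ∪ π[z,w](ρ[w/y](ρ[z/u](T))))) → 4
  π[z](σ[w='q']((R ∪ π[z,w](ρ[w/y](ρ[z/u](T)))))) → 4
  S → 4
  γ[x; MIN(d)→b](S) → 4
  ρ[z/x](γ[x; MIN(d)→b](S)) → 4
  π[z](ρ[z/x](γ[x; MIN(d)→b](S))) → 4
  (π[z](σ[w='q']((R ∪ π[z,w](ρ[w/y](ρ[z/u](T)))))) ∪ π[z](ρ[z/x](γ[x; MIN(d)→b](S)))) → 8

E1 result:
z
p
E2 result:
z
p
q
q
r
r
s
s
t
Witness: ('t',) appears 0× in E1 but 1× in E2.

no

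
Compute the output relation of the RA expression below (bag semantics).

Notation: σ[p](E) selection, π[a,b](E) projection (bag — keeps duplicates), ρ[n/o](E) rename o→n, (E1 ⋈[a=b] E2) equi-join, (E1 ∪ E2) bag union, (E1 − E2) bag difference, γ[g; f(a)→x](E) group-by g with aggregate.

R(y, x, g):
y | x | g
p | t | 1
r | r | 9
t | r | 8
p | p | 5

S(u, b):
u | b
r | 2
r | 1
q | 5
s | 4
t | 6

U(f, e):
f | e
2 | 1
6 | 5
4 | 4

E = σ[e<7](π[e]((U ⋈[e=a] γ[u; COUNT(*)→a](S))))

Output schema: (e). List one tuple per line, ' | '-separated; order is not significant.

Per-node cardinality:
  U → 3
  S → 5
  γ[u; COUNT(*)→a](S) → 4
  (U ⋈[e=a] γ[u; COUNT(*)→a](S)) → 3
  π[e]((U ⋈[e=a] γ[u; COUNT(*)→a](S))) → 3
  σ[e<7](π[e]((U ⋈[e=a] γ[u; COUNT(*)→a](S)))) → 3

== RESULT ==
e
1
1
1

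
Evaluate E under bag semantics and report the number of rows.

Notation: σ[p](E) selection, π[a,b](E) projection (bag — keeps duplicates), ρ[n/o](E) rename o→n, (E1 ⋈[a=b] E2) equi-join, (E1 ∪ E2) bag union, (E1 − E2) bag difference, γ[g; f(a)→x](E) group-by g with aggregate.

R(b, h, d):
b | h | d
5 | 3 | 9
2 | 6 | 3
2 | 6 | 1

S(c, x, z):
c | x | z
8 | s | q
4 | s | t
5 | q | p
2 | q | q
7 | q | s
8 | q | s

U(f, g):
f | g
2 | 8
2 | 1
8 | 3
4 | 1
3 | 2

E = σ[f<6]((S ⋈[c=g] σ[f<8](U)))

Per-node cardinality:
  S → 6
  U → 5
  σ[f<8](U) → 4
  (S ⋈[c=g] σ[f<8](U)) → 3
  σ[f<6]((S ⋈[c=g] σ[f<8](U))) → 3

|E| = 3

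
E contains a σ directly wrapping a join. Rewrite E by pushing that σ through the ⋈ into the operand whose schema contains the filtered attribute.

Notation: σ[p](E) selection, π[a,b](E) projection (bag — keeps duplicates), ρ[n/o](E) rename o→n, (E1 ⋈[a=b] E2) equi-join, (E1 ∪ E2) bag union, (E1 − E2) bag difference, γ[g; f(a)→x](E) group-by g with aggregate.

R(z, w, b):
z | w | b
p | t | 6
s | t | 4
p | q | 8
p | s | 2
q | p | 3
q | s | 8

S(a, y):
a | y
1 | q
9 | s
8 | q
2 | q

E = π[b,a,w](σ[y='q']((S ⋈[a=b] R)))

σ filters on y, owned by the left side.
E' = π[b,a,w]((σ[y='q'](S) ⋈[a=b] R))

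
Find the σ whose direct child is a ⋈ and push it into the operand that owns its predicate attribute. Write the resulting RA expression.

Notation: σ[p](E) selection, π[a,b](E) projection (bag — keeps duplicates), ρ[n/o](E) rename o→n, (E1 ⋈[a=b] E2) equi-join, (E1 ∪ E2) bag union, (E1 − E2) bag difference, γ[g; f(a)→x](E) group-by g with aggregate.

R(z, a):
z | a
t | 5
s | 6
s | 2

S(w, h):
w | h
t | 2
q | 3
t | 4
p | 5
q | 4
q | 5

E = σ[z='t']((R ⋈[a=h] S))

σ filters on z, owned by the left side.
E' = (σ[z='t'](R) ⋈[a=h] S)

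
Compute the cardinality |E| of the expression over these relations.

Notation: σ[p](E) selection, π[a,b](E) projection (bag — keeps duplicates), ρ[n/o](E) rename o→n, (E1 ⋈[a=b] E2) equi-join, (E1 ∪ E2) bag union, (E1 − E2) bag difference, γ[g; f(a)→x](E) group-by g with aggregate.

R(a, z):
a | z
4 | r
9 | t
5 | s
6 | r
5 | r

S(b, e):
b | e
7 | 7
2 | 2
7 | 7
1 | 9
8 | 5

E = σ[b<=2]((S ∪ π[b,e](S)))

Subexpression sizes:
  S → 5
  S → 5
  π[b,e](S) → 5
  (S ∪ π[b,e](S)) → 10
  σ[b<=2]((S ∪ π[b,e](S))) → 4

|E| = 4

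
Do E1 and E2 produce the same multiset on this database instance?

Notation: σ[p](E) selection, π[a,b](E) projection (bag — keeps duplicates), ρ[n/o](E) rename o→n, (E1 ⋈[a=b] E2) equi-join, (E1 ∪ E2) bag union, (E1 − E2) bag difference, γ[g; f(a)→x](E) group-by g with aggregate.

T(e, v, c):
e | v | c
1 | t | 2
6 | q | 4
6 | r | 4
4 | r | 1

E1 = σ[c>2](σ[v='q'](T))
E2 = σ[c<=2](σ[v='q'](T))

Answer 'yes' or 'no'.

E1 stepwise |·|:
  T → 4
  σ[v='q'](T) → 1
  σ[c>2](σ[v='q'](T)) → 1
E2 stepwise |·|:
  T → 4
  σ[v='q'](T) → 1
  σ[c<=2](σ[v='q'](T)) → 0

E1 result:
e | v | c
6 | q | 4
E2 result:
e | v | c
(0 rows)
Witness: (6, 'q', 4) appears 1× in E1 but 0× in E2.

no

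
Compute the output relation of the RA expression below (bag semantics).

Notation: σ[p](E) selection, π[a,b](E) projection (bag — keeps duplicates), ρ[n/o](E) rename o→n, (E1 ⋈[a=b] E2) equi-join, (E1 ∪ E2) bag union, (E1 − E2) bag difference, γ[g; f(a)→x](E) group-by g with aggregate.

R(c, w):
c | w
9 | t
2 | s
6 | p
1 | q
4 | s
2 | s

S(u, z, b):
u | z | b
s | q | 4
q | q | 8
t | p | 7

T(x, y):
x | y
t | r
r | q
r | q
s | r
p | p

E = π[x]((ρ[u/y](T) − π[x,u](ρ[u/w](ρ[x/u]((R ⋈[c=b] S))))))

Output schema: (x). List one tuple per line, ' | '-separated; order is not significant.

Per-node cardinality:
  T → 5
  ρ[u/y](T) → 5
  R → 6
  S → 3
  (R ⋈[c=b] S) → 1
  ρ[x/u]((R ⋈[c=b] S)) → 1
  ρ[u/w](ρ[x/u]((R ⋈[c=b] S))) → 1
  π[x,u](ρ[u/w](ρ[x/u]((R ⋈[c=b] S)))) → 1
  (ρ[u/y](T) − π[x,u](ρ[u/w](ρ[x/u]((R ⋈[c=b] S))))) → 5
  π[x]((ρ[u/y](T) − π[x,u](ρ[u/w](ρ[x/u]((R ⋈[c=b] S)))))) → 5

== RESULT ==
x
p
r
r
s
t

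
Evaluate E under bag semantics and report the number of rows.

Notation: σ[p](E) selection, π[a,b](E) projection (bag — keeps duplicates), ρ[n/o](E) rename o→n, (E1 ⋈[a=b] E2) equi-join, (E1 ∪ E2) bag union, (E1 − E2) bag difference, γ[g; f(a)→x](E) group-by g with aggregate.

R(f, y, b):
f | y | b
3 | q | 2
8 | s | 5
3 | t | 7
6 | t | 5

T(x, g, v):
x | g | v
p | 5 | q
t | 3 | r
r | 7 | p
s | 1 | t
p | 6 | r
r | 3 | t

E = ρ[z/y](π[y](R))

Subexpression sizes:
  R → 4
  π[y](R) → 4
  ρ[z/y](π[y](R)) → 4

|E| = 4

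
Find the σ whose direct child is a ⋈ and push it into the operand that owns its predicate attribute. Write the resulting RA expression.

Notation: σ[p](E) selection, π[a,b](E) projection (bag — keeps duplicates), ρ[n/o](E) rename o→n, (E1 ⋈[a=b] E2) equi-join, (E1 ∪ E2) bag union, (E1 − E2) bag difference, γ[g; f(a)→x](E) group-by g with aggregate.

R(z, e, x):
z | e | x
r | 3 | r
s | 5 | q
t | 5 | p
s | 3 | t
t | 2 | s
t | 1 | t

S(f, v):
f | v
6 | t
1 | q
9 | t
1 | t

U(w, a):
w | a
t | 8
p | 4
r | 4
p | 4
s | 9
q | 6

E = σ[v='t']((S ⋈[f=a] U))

σ filters on v, owned by the left side.
E' = (σ[v='t'](S) ⋈[f=a] U)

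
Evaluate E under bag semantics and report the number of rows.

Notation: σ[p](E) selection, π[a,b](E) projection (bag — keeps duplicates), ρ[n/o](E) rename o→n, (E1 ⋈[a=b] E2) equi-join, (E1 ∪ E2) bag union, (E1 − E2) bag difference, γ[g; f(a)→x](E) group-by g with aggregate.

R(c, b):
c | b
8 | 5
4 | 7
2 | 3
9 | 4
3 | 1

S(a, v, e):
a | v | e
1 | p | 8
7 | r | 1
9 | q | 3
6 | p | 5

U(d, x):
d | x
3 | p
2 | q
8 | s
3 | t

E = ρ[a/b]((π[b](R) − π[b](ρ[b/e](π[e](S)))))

Subexpression sizes:
  R → 5
  π[b](R) → 5
  S → 4
  π[e](S) → 4
  ρ[b/e](π[e](S)) → 4
  π[b](ρ[b/e](π[e](S))) → 4
  (π[b](R) − π[b](ρ[b/e](π[e](S)))) → 2
  ρ[a/b]((π[b](R) − π[b](ρ[b/e](π[e](S))))) → 2

|E| = 2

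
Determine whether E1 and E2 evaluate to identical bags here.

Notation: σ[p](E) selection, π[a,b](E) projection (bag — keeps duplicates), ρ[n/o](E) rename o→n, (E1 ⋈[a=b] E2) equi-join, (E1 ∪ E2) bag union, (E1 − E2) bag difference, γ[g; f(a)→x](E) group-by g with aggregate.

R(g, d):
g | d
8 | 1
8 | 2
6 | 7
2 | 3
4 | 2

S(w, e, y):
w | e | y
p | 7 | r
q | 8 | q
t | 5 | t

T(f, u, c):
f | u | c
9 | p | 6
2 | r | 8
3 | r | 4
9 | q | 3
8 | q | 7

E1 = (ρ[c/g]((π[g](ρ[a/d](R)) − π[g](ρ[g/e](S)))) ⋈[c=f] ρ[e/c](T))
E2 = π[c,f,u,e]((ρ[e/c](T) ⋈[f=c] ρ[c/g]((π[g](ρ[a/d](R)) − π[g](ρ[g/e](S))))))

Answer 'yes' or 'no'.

E1 subexpression sizes:
  R → 5
  ρ[a/d](R) → 5
  π[g](ρ[a/d](R)) → 5
  S → 3
  ρ[g/e](S) → 3
  π[g](ρ[g/e](S)) → 3
  (π[g](ρ[a/d](R)) − π[g](ρ[g/e](S))) → 4
  ρ[c/g]((π[g](ρ[a/d](R)) − π[g](ρ[g/e](S)))) → 4
  T → 5
  ρ[e/c](T) → 5
  (ρ[c/g]((π[g](ρ[a/d](R)) − π[g](ρ[g/e](S)))) ⋈[c=f] ρ[e/c](T)) → 2
E2 subexpression sizes:
  T → 5
  ρ[e/c](T) → 5
  R → 5
  ρ[a/d](R) → 5
  π[g](ρ[a/d](R)) → 5
  S → 3
  ρ[g/e](S) → 3
  π[g](ρ[g/e](S)) → 3
  (π[g](ρ[a/d](R)) − π[g](ρ[g/e](S))) → 4
  ρ[c/g]((π[g](ρ[a/d](R)) − π[g](ρ[g/e](S)))) → 4
  (ρ[e/c](T) ⋈[f=c] ρ[c/g]((π[g](ρ[a/d](R)) − π[g](ρ[g/e](S))))) → 2
  π[c,f,u,e]((ρ[e/c](T) ⋈[f=c] ρ[c/g]((π[g](ρ[a/d](R)) − π[g](ρ[g/e](S)))))) → 2

E1 and E2 produce the same multiset:
c | f | u | e
2 | 2 | r | 8
8 | 8 | q | 7

yes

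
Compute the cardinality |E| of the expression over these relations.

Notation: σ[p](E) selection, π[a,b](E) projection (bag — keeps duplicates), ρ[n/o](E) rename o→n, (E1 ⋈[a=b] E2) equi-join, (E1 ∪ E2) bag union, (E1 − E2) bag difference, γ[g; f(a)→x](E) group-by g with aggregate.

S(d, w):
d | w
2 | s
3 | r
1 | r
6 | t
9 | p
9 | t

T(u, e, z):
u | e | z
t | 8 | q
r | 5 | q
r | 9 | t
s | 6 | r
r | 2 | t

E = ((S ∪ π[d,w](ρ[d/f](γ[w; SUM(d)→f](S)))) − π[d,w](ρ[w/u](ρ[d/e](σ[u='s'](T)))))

Row counts bottom-up:
  S → 6
  S → 6
  γ[w; SUM(d)→f](S) → 4
  ρ[d/f](γ[w; SUM(d)→f](S)) → 4
  π[d,w](ρ[d/f](γ[w; SUM(d)→f](S))) → 4
  (S ∪ π[d,w](ρ[d/f](γ[w; SUM(d)→f](S)))) → 10
  T → 5
  σ[u='s'](T) → 1
  ρ[d/e](σ[u='s'](T)) → 1
  ρ[w/u](ρ[d/e](σ[u='s'](T))) → 1
  π[d,w](ρ[w/u](ρ[d/e](σ[u='s'](T)))) → 1
  ((S ∪ π[d,w](ρ[d/f](γ[w; SUM(d)→f](S)))) − π[d,w](ρ[w/u](ρ[d/e](σ[u='s'](T))))) → 10

|E| = 10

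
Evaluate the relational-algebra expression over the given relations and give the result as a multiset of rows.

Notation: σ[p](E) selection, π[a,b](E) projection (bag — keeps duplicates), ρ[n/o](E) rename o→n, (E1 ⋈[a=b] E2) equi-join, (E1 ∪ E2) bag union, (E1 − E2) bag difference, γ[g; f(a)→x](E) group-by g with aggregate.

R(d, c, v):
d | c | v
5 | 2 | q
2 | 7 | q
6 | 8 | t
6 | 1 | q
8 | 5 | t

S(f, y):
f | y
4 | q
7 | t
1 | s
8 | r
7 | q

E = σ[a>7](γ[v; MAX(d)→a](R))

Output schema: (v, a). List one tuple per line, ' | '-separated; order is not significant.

Row counts bottom-up:
  R → 5
  γ[v; MAX(d)→a](R) → 2
  σ[a>7](γ[v; MAX(d)→a](R)) → 1

== RESULT ==
v | a
t | 8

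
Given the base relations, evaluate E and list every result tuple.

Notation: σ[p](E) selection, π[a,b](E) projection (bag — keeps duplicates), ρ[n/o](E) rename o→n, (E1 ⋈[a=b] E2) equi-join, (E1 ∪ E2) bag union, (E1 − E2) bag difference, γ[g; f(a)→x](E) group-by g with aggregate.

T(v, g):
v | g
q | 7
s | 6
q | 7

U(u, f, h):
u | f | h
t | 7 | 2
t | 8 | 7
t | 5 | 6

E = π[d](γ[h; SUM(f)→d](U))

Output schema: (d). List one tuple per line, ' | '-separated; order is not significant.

Row counts bottom-up:
  U → 3
  γ[h; SUM(f)→d](U) → 3
  π[d](γ[h; SUM(f)→d](U)) → 3

== RESULT ==
d
5
7
8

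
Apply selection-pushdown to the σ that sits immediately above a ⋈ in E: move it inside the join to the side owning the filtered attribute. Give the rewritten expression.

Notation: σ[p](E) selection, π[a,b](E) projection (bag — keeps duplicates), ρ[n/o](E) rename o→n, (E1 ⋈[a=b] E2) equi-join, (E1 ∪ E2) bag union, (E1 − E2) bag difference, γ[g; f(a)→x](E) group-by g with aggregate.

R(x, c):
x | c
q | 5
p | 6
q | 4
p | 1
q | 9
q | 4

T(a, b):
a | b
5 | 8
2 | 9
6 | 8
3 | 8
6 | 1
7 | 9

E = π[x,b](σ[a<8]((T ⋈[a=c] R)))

σ filters on a, owned by the left side.
E' = π[x,b]((σ[a<8](T) ⋈[a=c] R))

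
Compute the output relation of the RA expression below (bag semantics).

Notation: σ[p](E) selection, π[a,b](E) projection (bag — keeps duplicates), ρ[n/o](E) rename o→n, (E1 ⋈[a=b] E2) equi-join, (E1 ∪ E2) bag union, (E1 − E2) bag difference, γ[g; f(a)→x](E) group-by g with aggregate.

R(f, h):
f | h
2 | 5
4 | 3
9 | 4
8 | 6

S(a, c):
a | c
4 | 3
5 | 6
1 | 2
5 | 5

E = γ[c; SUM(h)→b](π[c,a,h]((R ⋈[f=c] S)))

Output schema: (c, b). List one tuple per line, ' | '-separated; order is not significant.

Row counts bottom-up:
  R → 4
  S → 4
  (R ⋈[f=c] S) → 1
  π[c,a,h]((R ⋈[f=c] S)) → 1
  γ[c; SUM(h)→b](π[c,a,h]((R ⋈[f=c] S))) → 1

== RESULT ==
c | b
2 | 5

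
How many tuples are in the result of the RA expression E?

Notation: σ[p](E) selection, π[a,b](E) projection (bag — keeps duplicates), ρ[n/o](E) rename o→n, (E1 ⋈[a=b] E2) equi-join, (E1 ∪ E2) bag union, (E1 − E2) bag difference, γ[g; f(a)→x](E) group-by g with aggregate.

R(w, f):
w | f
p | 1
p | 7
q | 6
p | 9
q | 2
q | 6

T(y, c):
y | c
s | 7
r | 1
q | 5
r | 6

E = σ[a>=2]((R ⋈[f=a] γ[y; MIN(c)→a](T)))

Row counts bottom-up:
  R → 6
  T → 4
  γ[y; MIN(c)→a](T) → 3
  (R ⋈[f=a] γ[y; MIN(c)→a](T)) → 2
  σ[a>=2]((R ⋈[f=a] γ[y; MIN(c)→a](T))) → 1

|E| = 1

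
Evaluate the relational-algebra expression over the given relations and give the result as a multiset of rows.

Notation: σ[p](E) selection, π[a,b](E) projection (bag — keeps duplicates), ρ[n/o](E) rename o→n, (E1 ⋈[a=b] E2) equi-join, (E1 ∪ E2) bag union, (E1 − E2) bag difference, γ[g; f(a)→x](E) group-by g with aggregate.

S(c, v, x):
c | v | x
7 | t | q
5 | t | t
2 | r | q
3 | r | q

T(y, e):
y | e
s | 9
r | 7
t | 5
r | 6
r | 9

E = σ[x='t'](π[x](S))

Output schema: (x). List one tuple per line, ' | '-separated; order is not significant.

Per-node cardinality:
  S → 4
  π[x](S) → 4
  σ[x='t'](π[x](S)) → 1

== RESULT ==
x
t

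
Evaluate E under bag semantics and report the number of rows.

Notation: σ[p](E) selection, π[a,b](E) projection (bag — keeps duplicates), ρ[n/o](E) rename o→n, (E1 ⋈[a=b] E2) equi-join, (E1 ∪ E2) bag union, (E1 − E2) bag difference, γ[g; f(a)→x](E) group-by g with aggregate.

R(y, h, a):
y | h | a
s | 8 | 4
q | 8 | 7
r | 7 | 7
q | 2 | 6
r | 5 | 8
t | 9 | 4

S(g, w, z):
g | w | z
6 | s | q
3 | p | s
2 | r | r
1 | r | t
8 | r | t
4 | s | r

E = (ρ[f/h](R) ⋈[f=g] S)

Stepwise |·|:
  R → 6
  ρ[f/h](R) → 6
  S → 6
  (ρ[f/h](R) ⋈[f=g] S) → 3

|E| = 3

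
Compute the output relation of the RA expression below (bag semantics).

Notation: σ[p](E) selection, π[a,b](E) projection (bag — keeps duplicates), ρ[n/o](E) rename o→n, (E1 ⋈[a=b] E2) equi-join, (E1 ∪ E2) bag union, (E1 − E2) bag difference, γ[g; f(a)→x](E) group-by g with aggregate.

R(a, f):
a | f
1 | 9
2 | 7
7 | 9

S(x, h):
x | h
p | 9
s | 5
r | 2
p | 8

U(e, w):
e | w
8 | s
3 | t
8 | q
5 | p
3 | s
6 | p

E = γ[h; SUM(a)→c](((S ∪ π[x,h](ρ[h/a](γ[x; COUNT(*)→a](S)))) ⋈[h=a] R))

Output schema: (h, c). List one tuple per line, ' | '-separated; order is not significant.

Row counts bottom-up:
  S → 4
  S → 4
  γ[x; COUNT(*)→a](S) → 3
  ρ[h/a](γ[x; COUNT(*)→a](S)) → 3
  π[x,h](ρ[h/a](γ[x; COUNT(*)→a](S))) → 3
  (S ∪ π[x,h](ρ[h/a](γ[x; COUNT(*)→a](S)))) → 7
  R → 3
  ((S ∪ π[x,h](ρ[h/a](γ[x; COUNT(*)→a](S)))) ⋈[h=a] R) → 4
  γ[h; SUM(a)→c](((S ∪ π[x,h](ρ[h/a](γ[x; COUNT(*)→a](S)))) ⋈[h=a] R)) → 2

== RESULT ==
h | c
1 | 2
2 | 4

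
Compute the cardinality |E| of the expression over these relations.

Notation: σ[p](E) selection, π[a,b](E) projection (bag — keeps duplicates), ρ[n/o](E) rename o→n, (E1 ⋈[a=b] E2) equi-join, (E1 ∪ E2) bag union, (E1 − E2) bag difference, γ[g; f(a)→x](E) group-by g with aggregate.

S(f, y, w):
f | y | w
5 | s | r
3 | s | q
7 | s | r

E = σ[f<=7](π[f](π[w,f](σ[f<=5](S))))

Row counts bottom-up:
  S → 3
  σ[f<=5](S) → 2
  π[w,f](σ[f<=5](S)) → 2
  π[f](π[w,f](σ[f<=5](S))) → 2
  σ[f<=7](π[f](π[w,f](σ[f<=5](S)))) → 2

|E| = 2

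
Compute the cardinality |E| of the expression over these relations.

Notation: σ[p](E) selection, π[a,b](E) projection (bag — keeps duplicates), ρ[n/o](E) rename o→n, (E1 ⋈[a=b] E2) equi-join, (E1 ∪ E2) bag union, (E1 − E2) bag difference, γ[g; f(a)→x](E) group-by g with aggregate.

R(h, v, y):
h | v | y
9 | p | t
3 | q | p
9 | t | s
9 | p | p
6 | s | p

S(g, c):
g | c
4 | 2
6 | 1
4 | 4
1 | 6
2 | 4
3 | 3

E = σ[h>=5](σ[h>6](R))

Per-node cardinality:
  R → 5
  σ[h>6](R) → 3
  σ[h>=5](σ[h>6](R)) → 3

|E| = 3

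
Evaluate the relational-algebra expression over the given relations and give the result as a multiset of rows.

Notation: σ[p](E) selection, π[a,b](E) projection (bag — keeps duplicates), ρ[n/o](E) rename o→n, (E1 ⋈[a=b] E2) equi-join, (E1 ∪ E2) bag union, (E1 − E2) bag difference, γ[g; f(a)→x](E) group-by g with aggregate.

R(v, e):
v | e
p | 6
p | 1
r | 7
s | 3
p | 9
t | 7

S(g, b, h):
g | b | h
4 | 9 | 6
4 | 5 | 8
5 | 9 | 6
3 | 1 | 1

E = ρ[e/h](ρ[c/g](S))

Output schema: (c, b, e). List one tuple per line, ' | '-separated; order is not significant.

Subexpression sizes:
  S → 4
  ρ[c/g](S) → 4
  ρ[e/h](ρ[c/g](S)) → 4

== RESULT ==
c | b | e
3 | 1 | 1
4 | 5 | 8
4 | 9 | 6
5 | 9 | 6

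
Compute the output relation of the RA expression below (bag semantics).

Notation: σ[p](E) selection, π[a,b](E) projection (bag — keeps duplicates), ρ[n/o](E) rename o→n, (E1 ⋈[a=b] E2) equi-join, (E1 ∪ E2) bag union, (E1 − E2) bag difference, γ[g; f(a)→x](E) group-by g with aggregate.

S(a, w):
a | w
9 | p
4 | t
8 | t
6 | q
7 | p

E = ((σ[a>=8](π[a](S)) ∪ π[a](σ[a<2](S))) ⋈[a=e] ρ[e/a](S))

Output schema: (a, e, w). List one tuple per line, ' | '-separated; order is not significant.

Row counts bottom-up:
  S → 5
  π[a](S) → 5
  σ[a>=8](π[a](S)) → 2
  S → 5
  σ[a<2](S) → 0
  π[a](σ[a<2](S)) → 0
  (σ[a>=8](π[a](S)) ∪ π[a](σ[a<2](S))) → 2
  S → 5
  ρ[e/a](S) → 5
  ((σ[a>=8](π[a](S)) ∪ π[a](σ[a<2](S))) ⋈[a=e] ρ[e/a](S)) → 2

== RESULT ==
a | e | w
8 | 8 | t
9 | 9 | p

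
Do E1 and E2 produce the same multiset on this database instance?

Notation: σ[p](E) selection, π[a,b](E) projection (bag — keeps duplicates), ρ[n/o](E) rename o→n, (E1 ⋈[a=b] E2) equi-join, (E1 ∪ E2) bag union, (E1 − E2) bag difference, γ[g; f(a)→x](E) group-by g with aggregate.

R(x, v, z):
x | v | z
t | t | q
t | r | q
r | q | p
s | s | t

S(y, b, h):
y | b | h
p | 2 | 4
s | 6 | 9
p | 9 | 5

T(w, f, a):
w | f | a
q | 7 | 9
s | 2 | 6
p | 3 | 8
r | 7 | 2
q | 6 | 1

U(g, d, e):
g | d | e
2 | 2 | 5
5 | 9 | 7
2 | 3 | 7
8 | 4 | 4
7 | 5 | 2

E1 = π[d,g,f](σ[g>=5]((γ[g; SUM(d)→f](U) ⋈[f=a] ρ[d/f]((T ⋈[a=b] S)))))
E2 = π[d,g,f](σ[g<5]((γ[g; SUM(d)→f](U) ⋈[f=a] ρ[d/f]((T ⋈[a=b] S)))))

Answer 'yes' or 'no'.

E1 row counts bottom-up:
  U → 5
  γ[g; SUM(d)→f](U) → 4
  T → 5
  S → 3
  (T ⋈[a=b] S) → 3
  ρ[d/f]((T ⋈[a=b] S)) → 3
  (γ[g; SUM(d)→f](U) ⋈[f=a] ρ[d/f]((T ⋈[a=b] S))) → 1
  σ[g>=5]((γ[g; SUM(d)→f](U) ⋈[f=a] ρ[d/f]((T ⋈[a=b] S)))) → 1
  π[d,g,f](σ[g>=5]((γ[g; SUM(d)→f](U) ⋈[f=a] ρ[d/f]((T ⋈[a=b] S))))) → 1
E2 row counts bottom-up:
  U → 5
  γ[g; SUM(d)→f](U) → 4
  T → 5
  S → 3
  (T ⋈[a=b] S) → 3
  ρ[d/f]((T ⋈[a=b] S)) → 3
  (γ[g; SUM(d)→f](U) ⋈[f=a] ρ[d/f]((T ⋈[a=b] S))) → 1
  σ[g<5]((γ[g; SUM(d)→f](U) ⋈[f=a] ρ[d/f]((T ⋈[a=b] S)))) → 0
  π[d,g,f](σ[g<5]((γ[g; SUM(d)→f](U) ⋈[f=a] ρ[d/f]((T ⋈[a=b] S))))) → 0

E1 result:
d | g | f
7 | 5 | 9
E2 result:
d | g | f
(0 rows)
Witness: (7, 5, 9) appears 1× in E1 but 0× in E2.

no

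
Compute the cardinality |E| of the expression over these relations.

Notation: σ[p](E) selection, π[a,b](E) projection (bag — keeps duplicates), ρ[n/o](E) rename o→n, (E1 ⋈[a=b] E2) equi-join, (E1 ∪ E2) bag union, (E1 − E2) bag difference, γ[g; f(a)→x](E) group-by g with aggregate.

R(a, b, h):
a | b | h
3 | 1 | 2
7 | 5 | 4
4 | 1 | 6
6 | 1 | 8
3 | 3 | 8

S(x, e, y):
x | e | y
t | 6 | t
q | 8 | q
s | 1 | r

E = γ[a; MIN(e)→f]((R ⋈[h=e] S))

Row counts bottom-up:
  R → 5
  S → 3
  (R ⋈[h=e] S) → 3
  γ[a; MIN(e)→f]((R ⋈[h=e] S)) → 3

|E| = 3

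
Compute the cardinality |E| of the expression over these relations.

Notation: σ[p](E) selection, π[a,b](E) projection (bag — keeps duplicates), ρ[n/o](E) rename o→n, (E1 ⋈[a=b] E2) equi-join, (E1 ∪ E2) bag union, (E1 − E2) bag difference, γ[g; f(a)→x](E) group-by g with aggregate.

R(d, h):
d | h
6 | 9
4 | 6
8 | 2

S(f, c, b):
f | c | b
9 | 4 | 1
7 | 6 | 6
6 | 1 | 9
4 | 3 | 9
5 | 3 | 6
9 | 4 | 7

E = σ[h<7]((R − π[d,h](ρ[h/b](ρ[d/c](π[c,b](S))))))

Per-node cardinality:
  R → 3
  S → 6
  π[c,b](S) → 6
  ρ[d/c](π[c,b](S)) → 6
  ρ[h/b](ρ[d/c](π[c,b](S))) → 6
  π[d,h](ρ[h/b](ρ[d/c](π[c,b](S)))) → 6
  (R − π[d,h](ρ[h/b](ρ[d/c](π[c,b](S))))) → 3
  σ[h<7]((R − π[d,h](ρ[h/b](ρ[d/c](π[c,b](S)))))) → 2

|E| = 2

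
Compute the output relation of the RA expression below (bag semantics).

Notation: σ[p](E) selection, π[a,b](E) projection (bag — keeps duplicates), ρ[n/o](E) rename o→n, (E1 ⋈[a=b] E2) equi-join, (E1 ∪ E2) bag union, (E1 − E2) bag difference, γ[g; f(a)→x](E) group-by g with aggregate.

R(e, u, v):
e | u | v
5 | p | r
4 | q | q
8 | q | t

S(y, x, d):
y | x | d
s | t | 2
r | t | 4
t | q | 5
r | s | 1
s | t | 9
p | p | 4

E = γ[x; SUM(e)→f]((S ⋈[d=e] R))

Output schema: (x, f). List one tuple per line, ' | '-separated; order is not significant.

Subexpression sizes:
  S → 6
  R → 3
  (S ⋈[d=e] R) → 3
  γ[x; SUM(e)→f]((S ⋈[d=e] R)) → 3

== RESULT ==
x | f
p | 4
q | 5
t | 4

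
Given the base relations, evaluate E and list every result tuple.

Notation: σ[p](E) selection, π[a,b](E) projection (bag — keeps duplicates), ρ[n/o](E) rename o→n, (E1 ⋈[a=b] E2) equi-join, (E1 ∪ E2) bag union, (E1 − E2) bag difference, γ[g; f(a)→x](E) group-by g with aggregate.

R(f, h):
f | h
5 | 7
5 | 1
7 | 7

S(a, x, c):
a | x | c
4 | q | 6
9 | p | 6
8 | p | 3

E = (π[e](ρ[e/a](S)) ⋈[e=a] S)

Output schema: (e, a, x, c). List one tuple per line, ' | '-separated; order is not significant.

Stepwise |·|:
  S → 3
  ρ[e/a](S) → 3
  π[e](ρ[e/a](S)) → 3
  S → 3
  (π[e](ρ[e/a](S)) ⋈[e=a] S) → 3

== RESULT ==
e | a | x | c
4 | 4 | q | 6
8 | 8 | p | 3
9 | 9 | p | 6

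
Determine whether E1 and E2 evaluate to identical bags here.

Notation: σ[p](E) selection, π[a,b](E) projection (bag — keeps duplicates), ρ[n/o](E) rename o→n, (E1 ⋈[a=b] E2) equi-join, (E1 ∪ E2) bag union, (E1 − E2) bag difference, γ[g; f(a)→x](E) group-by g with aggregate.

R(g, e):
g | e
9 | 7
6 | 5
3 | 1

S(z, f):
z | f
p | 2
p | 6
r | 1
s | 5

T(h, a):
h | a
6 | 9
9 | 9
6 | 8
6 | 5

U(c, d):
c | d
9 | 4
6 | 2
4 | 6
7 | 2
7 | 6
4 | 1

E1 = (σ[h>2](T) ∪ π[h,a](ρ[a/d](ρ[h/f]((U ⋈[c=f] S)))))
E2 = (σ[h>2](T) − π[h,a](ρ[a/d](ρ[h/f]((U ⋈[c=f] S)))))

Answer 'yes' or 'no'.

E1 stepwise |·|:
  T → 4
  σ[h>2](T) → 4
  U → 6
  S → 4
  (U ⋈[c=f] S) → 1
  ρ[h/f]((U ⋈[c=f] S)) → 1
  ρ[a/d](ρ[h/f]((U ⋈[c=f] S))) → 1
  π[h,a](ρ[a/d](ρ[h/f]((U ⋈[c=f] S)))) → 1
  (σ[h>2](T) ∪ π[h,a](ρ[a/d](ρ[h/f]((U ⋈[c=f] S))))) → 5
E2 stepwise |·|:
  T → 4
  σ[h>2](T) → 4
  U → 6
  S → 4
  (U ⋈[c=f] S) → 1
  ρ[h/f]((U ⋈[c=f] S)) → 1
  ρ[a/d](ρ[h/f]((U ⋈[c=f] S))) → 1
  π[h,a](ρ[a/d](ρ[h/f]((U ⋈[c=f] S)))) → 1
  (σ[h>2](T) − π[h,a](ρ[a/d](ρ[h/f]((U ⋈[c=f] S))))) → 4

E1 result:
h | a
6 | 2
6 | 5
6 | 8
6 | 9
9 | 9
E2 result:
h | a
6 | 5
6 | 8
6 | 9
9 | 9
Witness: (6, 2) appears 1× in E1 but 0× in E2.

no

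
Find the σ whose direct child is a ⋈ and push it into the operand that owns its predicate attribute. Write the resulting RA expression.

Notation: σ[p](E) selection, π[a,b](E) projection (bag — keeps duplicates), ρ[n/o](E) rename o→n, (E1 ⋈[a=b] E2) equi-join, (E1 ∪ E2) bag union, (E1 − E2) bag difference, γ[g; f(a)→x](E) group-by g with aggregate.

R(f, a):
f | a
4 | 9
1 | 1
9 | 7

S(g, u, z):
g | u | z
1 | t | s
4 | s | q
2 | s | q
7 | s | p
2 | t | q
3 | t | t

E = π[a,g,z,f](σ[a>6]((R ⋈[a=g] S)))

σ filters on a, owned by the left side.
E' = π[a,g,z,f]((σ[a>6](R) ⋈[a=g] S))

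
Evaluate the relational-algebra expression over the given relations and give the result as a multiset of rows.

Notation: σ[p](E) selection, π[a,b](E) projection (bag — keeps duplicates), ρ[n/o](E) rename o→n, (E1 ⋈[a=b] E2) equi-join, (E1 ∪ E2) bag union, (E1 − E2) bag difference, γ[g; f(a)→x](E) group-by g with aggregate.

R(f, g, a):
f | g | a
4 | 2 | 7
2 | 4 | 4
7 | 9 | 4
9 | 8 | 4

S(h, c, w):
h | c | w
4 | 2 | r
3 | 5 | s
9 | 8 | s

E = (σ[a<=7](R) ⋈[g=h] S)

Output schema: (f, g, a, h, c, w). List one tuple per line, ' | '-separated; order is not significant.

Stepwise |·|:
  R → 4
  σ[a<=7](R) → 4
  S → 3
  (σ[a<=7](R) ⋈[g=h] S) → 2

== RESULT ==
f | g | a | h | c | w
2 | 4 | 4 | 4 | 2 | r
7 | 9 | 4 | 9 | 8 | s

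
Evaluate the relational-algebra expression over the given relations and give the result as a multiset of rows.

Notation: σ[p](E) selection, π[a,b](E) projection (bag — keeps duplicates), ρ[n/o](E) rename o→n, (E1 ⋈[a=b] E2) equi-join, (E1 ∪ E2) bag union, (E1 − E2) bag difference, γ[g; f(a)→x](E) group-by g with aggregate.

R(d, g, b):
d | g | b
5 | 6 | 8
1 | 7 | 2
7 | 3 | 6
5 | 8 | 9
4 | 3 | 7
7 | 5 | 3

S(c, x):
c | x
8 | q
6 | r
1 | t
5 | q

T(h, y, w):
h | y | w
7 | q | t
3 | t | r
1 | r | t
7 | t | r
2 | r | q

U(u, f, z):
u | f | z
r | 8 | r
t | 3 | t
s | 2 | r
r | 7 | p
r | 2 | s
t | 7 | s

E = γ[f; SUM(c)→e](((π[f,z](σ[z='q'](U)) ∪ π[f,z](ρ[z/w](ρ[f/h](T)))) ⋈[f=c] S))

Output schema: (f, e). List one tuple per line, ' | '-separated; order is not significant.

Stepwise |·|:
  U → 6
  σ[z='q'](U) → 0
  π[f,z](σ[z='q'](U)) → 0
  T → 5
  ρ[f/h](T) → 5
  ρ[z/w](ρ[f/h](T)) → 5
  π[f,z](ρ[z/w](ρ[f/h](T))) → 5
  (π[f,z](σ[z='q'](U)) ∪ π[f,z](ρ[z/w](ρ[f/h](T)))) → 5
  S → 4
  ((π[f,z](σ[z='q'](U)) ∪ π[f,z](ρ[z/w](ρ[f/h](T)))) ⋈[f=c] S) → 1
  γ[f; SUM(c)→e](((π[f,z](σ[z='q'](U)) ∪ π[f,z](ρ[z/w](ρ[f/h](T)))) ⋈[f=c] S)) → 1

== RESULT ==
f | e
1 | 1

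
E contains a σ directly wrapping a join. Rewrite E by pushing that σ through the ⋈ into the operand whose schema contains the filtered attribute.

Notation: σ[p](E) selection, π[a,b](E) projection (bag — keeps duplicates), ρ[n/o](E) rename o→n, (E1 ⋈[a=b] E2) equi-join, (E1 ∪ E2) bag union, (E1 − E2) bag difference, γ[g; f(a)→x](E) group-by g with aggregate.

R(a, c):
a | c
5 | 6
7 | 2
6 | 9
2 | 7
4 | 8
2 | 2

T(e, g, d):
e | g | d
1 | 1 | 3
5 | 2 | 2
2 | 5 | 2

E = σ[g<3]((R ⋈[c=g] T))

σ filters on g, owned by the right side.
E' = (R ⋈[c=g] σ[g<3](T))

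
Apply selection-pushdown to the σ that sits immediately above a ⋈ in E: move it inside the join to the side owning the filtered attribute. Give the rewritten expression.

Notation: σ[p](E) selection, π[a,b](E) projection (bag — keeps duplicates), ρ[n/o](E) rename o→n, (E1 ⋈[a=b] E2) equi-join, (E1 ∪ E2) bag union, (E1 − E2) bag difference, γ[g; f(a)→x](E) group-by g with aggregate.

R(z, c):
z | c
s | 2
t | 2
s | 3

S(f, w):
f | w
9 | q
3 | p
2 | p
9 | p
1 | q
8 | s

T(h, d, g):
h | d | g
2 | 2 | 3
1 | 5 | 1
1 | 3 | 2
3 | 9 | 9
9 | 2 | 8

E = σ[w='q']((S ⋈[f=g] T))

σ filters on w, owned by the left side.
E' = (σ[w='q'](S) ⋈[f=g] T)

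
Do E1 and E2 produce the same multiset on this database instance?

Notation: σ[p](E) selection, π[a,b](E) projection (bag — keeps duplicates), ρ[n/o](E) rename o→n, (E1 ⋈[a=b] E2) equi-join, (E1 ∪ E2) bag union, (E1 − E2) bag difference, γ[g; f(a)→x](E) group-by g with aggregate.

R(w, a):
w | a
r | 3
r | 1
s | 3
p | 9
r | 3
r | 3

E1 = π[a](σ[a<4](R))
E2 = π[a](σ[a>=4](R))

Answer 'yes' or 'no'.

E1 row counts bottom-up:
  R → 6
  σ[a<4](R) → 5
  π[a](σ[a<4](R)) → 5
E2 row counts bottom-up:
  R → 6
  σ[a>=4](R) → 1
  π[a](σ[a>=4](R)) → 1

E1 result:
a
1
3
3
3
3
E2 result:
a
9
Witness: (1,) appears 1× in E1 but 0× in E2.

no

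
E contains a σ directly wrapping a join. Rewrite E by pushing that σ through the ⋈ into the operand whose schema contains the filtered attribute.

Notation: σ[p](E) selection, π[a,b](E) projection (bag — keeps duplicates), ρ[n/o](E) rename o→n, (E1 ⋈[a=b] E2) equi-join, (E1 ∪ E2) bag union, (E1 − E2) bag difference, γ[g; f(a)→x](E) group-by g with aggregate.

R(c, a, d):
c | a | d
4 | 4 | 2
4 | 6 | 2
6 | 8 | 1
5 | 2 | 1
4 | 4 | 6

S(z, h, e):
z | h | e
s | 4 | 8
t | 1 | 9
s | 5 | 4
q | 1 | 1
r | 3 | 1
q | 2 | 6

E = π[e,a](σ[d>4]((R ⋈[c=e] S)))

σ filters on d, owned by the left side.
E' = π[e,a]((σ[d>4](R) ⋈[c=e] S))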